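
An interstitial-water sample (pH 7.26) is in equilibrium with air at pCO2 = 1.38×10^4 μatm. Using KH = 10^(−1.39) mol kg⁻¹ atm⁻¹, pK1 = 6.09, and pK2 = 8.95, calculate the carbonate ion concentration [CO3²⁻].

[CO3²⁻] = 0.170 mmol/kg

[CO2*] = KH · pCO2 = 10^(−1.39) × 1.38×10^4×10^-6 = 5.622×10^-4 mol/kg
α₀ = 1/(1 + K1/[H⁺] + K1K2/[H⁺]²) = 1/(1 + 10^+1.17 + 10^-0.52) = 0.06214
DIC = [CO2*]/α₀ = 5.622×10^-4 / 0.06214 = 9.047 mmol/kg
[CO3²⁻] = α₂·DIC; α₂ = 0.01877, so [CO3²⁻] = 0.01877 × 9.047 = 0.170 mmol/kg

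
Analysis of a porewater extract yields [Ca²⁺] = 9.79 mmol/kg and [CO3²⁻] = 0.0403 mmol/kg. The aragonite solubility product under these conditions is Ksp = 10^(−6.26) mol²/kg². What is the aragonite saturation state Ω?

Ω = 0.718

Ksp = 10^(−6.26) = 5.495×10^-7
Ω = [Ca²⁺][CO3²⁻]/Ksp = (9.79×10^-3)(0.0403×10^-3) / 5.495×10^-7 = 0.718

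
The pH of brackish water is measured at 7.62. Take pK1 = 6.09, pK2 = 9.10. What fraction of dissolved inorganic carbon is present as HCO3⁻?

α₁ = 1 / (1 + [H⁺]/K1 + K2/[H⁺]) = 1 / (1 + 10^-1.53 + 10^-1.48)
   = 1 / (1 + 0.029512 + 0.033113) = 1/1.0626 = 0.9411

α₁ = 0.941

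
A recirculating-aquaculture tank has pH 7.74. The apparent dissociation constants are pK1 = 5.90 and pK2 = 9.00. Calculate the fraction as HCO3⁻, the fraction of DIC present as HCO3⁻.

α₁ = 0.935

α₁ = 1 / (1 + [H⁺]/K1 + K2/[H⁺]) = 1 / (1 + 10^-1.84 + 10^-1.26)
   = 1 / (1 + 0.014454 + 0.054954) = 1/1.0694 = 0.9351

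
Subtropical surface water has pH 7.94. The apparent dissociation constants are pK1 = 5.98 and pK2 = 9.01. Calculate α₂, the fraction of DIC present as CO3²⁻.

α₂ = 1 / (1 + [H⁺]/K2 + [H⁺]²/(K1K2)) = 1 / (1 + 10^+1.07 + 10^-0.89)
   = 1 / (1 + 11.749 + 0.12882) = 1/12.878 = 0.07765

α₂ = 0.0777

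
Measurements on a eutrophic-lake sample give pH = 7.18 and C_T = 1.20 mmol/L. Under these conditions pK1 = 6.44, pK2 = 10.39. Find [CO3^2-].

α₂ = 1 / (1 + [H⁺]/K2 + [H⁺]²/(K1K2)) = 1 / (1 + 10^+3.21 + 10^+2.47)
   = 1 / (1 + 1621.8 + 295.12) = 1/1917.9 = 0.0005214
[CO3²⁻] = α₂ × DIC = 0.0005214 × 1.20 = 0.000626 mmol/L = 0.626 μmol/L

[CO3²⁻] = 0.626 μmol/L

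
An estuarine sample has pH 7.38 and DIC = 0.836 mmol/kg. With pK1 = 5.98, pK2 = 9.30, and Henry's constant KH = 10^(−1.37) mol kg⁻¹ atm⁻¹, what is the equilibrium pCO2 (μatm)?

pCO2 = 742 μatm

α₀ = 1 / (1 + K1/[H⁺] + K1K2/[H⁺]²) = 1 / (1 + 10^+1.40 + 10^-0.52)
   = 1 / (1 + 25.119 + 0.30200) = 1/26.421 = 0.03785
[CO2*] = α₀ × DIC = 0.03785 × 0.836 = 0.03164 mmol/kg
pCO2 = [CO2*]/KH = 3.164×10^-5 / 4.266×10^-2 = 742 μatm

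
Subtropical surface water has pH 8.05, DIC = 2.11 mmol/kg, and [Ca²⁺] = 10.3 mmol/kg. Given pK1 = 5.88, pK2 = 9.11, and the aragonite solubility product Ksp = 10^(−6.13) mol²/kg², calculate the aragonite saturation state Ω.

Ω = 2.33

α₂ = 1 / (1 + [H⁺]/K2 + [H⁺]²/(K1K2)) = 1 / (1 + 10^+1.06 + 10^-1.11)
   = 1 / (1 + 11.482 + 0.077625) = 1/12.559 = 0.07962
[CO3²⁻] = α₂ × DIC = 0.07962 × 2.11 = 0.1680 mmol/kg
Ksp = 10^(−6.13) = 7.413×10^-7
Ω = [Ca²⁺][CO3²⁻]/Ksp = (10.3×10^-3)(1.680×10^-4) / 7.413×10^-7 = 2.33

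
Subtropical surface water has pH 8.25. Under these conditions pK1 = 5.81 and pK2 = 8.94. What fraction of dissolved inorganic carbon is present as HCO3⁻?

α₁ = 1 / (1 + [H⁺]/K1 + K2/[H⁺]) = 1 / (1 + 10^-2.44 + 10^-0.69)
   = 1 / (1 + 0.0036308 + 0.20417) = 1/1.2078 = 0.8279

α₁ = 0.828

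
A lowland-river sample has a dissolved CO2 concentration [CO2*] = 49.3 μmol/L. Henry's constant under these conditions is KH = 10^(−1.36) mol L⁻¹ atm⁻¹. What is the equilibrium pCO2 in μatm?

KH = 10^(−1.36) = 4.365×10^-2 mol L⁻¹ atm⁻¹
pCO2 = [CO2*]/KH = 49.3×10^-6 / 4.365×10^-2 = 1.13×10^-3 atm = 1130 μatm

pCO2 = 1130 μatm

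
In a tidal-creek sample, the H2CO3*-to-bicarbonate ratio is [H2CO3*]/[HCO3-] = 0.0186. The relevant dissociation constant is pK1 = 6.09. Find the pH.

pH = 7.82

From K1 = [H⁺][HCO3-]/[H2CO3*]:  pH = pK1 − log₁₀([H2CO3*]/[HCO3-])
log₁₀(0.0186) = -1.730
pH = 6.09 − (-1.730) = 7.82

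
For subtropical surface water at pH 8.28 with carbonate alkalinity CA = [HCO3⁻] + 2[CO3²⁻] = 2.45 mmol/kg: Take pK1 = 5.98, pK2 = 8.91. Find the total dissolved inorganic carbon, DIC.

CA = [HCO3⁻] + 2[CO3²⁻] = (α₁ + 2α₂)·DIC
At pH 8.28: [H⁺]/K1 = 10^-2.30 = 0.0050119, K2/[H⁺] = 10^-0.63 = 0.23442
α₁ = 1/(1 + 0.0050119 + 0.23442) = 1/1.2394 = 0.8068; α₂ = α₁·K2/[H⁺] = 0.1891
α₁ + 2α₂ = 1.1851
DIC = CA / (α₁ + 2α₂) = 2.45 / 1.1851 = 2.07 mmol/kg

DIC = 2.07 mmol/kg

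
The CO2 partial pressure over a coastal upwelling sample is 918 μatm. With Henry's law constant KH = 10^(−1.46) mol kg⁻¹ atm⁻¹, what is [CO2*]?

[CO2*] = 31.8 μmol/kg

KH = 10^(−1.46) = 3.467×10^-2 mol kg⁻¹ atm⁻¹
[CO2*] = KH · pCO2 = 3.467×10^-2 × 918×10^-6 atm = 3.18×10^-5 mol/kg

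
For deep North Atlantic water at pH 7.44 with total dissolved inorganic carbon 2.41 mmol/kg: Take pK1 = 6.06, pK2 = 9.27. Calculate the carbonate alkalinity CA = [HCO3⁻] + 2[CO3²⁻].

CA = 2.35 mmol/kg

CA = [HCO3⁻] + 2[CO3²⁻] = (α₁ + 2α₂)·DIC
At pH 7.44: [H⁺]/K1 = 10^-1.38 = 0.041687, K2/[H⁺] = 10^-1.83 = 0.014791
α₁ = 1/(1 + 0.041687 + 0.014791) = 1/1.0565 = 0.9465; α₂ = α₁·K2/[H⁺] = 0.01400
α₁ + 2α₂ = 0.9745
CA = 0.9745 × 2.41 = 2.35 mmol/kg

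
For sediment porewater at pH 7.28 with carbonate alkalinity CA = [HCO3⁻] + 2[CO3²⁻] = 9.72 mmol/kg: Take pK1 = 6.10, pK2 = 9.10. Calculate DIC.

DIC = 10.2 mmol/kg

CA = [HCO3⁻] + 2[CO3²⁻] = (α₁ + 2α₂)·DIC
At pH 7.28: [H⁺]/K1 = 10^-1.18 = 0.066069, K2/[H⁺] = 10^-1.82 = 0.015136
α₁ = 1/(1 + 0.066069 + 0.015136) = 1/1.0812 = 0.9249; α₂ = α₁·K2/[H⁺] = 0.01400
α₁ + 2α₂ = 0.9529
DIC = CA / (α₁ + 2α₂) = 9.72 / 0.9529 = 10.2 mmol/kg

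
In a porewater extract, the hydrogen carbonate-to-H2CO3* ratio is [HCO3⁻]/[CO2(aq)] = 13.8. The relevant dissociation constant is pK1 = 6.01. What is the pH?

From K1 = [H⁺][HCO3⁻]/[CO2(aq)]:  pH = pK1 + log₁₀([HCO3⁻]/[CO2(aq)])
log₁₀(13.8) = +1.140
pH = 6.01 + (+1.140) = 7.15

pH = 7.15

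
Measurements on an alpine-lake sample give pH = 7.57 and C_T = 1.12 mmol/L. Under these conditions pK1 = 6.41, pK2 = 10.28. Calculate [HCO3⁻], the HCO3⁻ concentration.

[HCO3⁻] = 1.05 mmol/L

α₁ = 1 / (1 + [H⁺]/K1 + K2/[H⁺]) = 1 / (1 + 10^-1.16 + 10^-2.71)
   = 1 / (1 + 0.069183 + 0.0019498) = 1/1.0711 = 0.9336
[HCO3⁻] = α₁ × DIC = 0.9336 × 1.12 = 1.05 mmol/L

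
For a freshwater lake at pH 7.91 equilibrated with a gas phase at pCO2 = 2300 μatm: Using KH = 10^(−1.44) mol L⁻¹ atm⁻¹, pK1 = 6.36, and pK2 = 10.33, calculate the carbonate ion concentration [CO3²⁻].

[CO2*] = KH · pCO2 = 10^(−1.44) × 2300×10^-6 = 8.351×10^-5 mol/L
α₀ = 1/(1 + K1/[H⁺] + K1K2/[H⁺]²) = 1/(1 + 10^+1.55 + 10^-0.87) = 0.02731
DIC = [CO2*]/α₀ = 8.351×10^-5 / 0.02731 = 3.058 mmol/L
[CO3²⁻] = α₂·DIC; α₂ = 0.003684, so [CO3²⁻] = 0.003684 × 3.058 = 0.0113 mmol/L = 11.3 μmol/L

[CO3²⁻] = 11.3 μmol/L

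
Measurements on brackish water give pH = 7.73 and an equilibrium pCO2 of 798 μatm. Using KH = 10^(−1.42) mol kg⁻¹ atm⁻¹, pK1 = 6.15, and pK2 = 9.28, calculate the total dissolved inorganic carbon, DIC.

[CO2*] = KH · pCO2 = 10^(−1.42) × 798×10^-6 = 3.034×10^-5 mol/kg
α₀ = 1/(1 + K1/[H⁺] + K1K2/[H⁺]²) = 1/(1 + 10^+1.58 + 10^+0.03) = 0.02494
DIC = [CO2*]/α₀ = 3.034×10^-5 / 0.02494 = 1.22 mmol/kg

DIC = 1.22 mmol/kg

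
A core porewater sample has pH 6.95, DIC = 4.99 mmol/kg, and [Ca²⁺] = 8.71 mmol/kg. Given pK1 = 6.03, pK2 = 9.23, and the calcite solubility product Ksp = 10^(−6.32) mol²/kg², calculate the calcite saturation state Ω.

Ω = 0.423

α₂ = 1 / (1 + [H⁺]/K2 + [H⁺]²/(K1K2)) = 1 / (1 + 10^+2.28 + 10^+1.36)
   = 1 / (1 + 190.55 + 22.909) = 1/214.45 = 0.004663
[CO3²⁻] = α₂ × DIC = 0.004663 × 4.99 = 0.02327 mmol/kg
Ksp = 10^(−6.32) = 4.786×10^-7
Ω = [Ca²⁺][CO3²⁻]/Ksp = (8.71×10^-3)(2.327×10^-5) / 4.786×10^-7 = 0.423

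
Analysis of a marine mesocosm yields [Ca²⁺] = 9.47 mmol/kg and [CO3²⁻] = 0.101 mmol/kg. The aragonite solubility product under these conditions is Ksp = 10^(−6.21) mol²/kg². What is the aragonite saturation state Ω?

Ω = 1.55

Ksp = 10^(−6.21) = 6.166×10^-7
Ω = [Ca²⁺][CO3²⁻]/Ksp = (9.47×10^-3)(0.101×10^-3) / 6.166×10^-7 = 1.55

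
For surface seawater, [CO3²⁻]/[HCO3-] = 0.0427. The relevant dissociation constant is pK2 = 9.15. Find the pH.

From K2 = [H⁺][CO3²⁻]/[HCO3-]:  pH = pK2 + log₁₀([CO3²⁻]/[HCO3-])
log₁₀(0.0427) = -1.370
pH = 9.15 + (-1.370) = 7.78

pH = 7.78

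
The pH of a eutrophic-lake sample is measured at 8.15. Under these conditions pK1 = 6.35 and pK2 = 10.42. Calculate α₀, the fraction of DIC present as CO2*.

α₀ = 1 / (1 + K1/[H⁺] + K1K2/[H⁺]²) = 1 / (1 + 10^+1.80 + 10^-0.47)
   = 1 / (1 + 63.096 + 0.33884) = 1/64.435 = 0.01552

α₀ = 0.0155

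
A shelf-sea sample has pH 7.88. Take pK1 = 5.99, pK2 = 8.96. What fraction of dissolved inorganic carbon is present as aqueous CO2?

α₀ = 1 / (1 + K1/[H⁺] + K1K2/[H⁺]²) = 1 / (1 + 10^+1.89 + 10^+0.81)
   = 1 / (1 + 77.625 + 6.4565) = 1/85.081 = 0.01175

α₀ = 0.0118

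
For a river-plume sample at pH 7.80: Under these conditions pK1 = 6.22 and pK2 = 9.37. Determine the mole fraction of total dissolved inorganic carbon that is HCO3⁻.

α₁ = 1 / (1 + [H⁺]/K1 + K2/[H⁺]) = 1 / (1 + 10^-1.58 + 10^-1.57)
   = 1 / (1 + 0.026303 + 0.026915) = 1/1.0532 = 0.9495

α₁ = 0.949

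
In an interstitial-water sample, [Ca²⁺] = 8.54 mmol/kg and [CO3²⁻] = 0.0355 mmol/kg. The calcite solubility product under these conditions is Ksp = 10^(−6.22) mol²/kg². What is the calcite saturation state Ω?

Ksp = 10^(−6.22) = 6.026×10^-7
Ω = [Ca²⁺][CO3²⁻]/Ksp = (8.54×10^-3)(0.0355×10^-3) / 6.026×10^-7 = 0.503

Ω = 0.503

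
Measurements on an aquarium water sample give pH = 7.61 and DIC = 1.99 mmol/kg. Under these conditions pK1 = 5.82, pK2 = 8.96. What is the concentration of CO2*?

α₀ = 1 / (1 + K1/[H⁺] + K1K2/[H⁺]²) = 1 / (1 + 10^+1.79 + 10^+0.44)
   = 1 / (1 + 61.660 + 2.7542) = 1/65.414 = 0.01529
[CO2*] = α₀ × DIC = 0.01529 × 1.99 = 0.0304 mmol/kg

[CO2*] = 0.0304 mmol/kg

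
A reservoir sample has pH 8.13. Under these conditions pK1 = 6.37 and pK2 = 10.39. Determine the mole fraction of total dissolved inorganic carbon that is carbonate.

α₂ = 1 / (1 + [H⁺]/K2 + [H⁺]²/(K1K2)) = 1 / (1 + 10^+2.26 + 10^+0.50)
   = 1 / (1 + 181.97 + 3.1623) = 1/186.13 = 0.005373

α₂ = 0.00537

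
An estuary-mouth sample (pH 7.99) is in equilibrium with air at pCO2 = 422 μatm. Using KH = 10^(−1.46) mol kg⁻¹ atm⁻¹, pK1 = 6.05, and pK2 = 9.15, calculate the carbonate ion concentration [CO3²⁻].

[CO2*] = KH · pCO2 = 10^(−1.46) × 422×10^-6 = 1.463×10^-5 mol/kg
α₀ = 1/(1 + K1/[H⁺] + K1K2/[H⁺]²) = 1/(1 + 10^+1.94 + 10^+0.78) = 0.01062
DIC = [CO2*]/α₀ = 1.463×10^-5 / 0.01062 = 1.377 mmol/kg
[CO3²⁻] = α₂·DIC; α₂ = 0.06402, so [CO3²⁻] = 0.06402 × 1.377 = 0.0882 mmol/kg

[CO3²⁻] = 0.0882 mmol/kg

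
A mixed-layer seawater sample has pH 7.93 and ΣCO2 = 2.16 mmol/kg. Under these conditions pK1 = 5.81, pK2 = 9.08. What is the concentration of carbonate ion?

[CO3²⁻] = 0.142 mmol/kg

α₂ = 1 / (1 + [H⁺]/K2 + [H⁺]²/(K1K2)) = 1 / (1 + 10^+1.15 + 10^-0.97)
   = 1 / (1 + 14.125 + 0.10715) = 1/15.233 = 0.06565
[CO3²⁻] = α₂ × DIC = 0.06565 × 2.16 = 0.142 mmol/kg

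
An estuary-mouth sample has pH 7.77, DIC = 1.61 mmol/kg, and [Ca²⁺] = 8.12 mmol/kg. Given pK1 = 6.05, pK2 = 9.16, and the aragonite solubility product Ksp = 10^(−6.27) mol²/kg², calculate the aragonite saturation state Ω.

Ω = 0.936

α₂ = 1 / (1 + [H⁺]/K2 + [H⁺]²/(K1K2)) = 1 / (1 + 10^+1.39 + 10^-0.33)
   = 1 / (1 + 24.547 + 0.46774) = 1/26.015 = 0.03844
[CO3²⁻] = α₂ × DIC = 0.03844 × 1.61 = 0.06189 mmol/kg
Ksp = 10^(−6.27) = 5.370×10^-7
Ω = [Ca²⁺][CO3²⁻]/Ksp = (8.12×10^-3)(6.189×10^-5) / 5.370×10^-7 = 0.936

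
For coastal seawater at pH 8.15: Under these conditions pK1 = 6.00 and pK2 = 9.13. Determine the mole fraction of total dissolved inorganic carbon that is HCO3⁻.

α₁ = 1 / (1 + [H⁺]/K1 + K2/[H⁺]) = 1 / (1 + 10^-2.15 + 10^-0.98)
   = 1 / (1 + 0.0070795 + 0.10471) = 1/1.1118 = 0.8994

α₁ = 0.899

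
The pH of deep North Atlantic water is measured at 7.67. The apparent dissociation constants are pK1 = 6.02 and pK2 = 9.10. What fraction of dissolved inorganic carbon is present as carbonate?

α₂ = 1 / (1 + [H⁺]/K2 + [H⁺]²/(K1K2)) = 1 / (1 + 10^+1.43 + 10^-0.22)
   = 1 / (1 + 26.915 + 0.60256) = 1/28.518 = 0.03507

α₂ = 0.0351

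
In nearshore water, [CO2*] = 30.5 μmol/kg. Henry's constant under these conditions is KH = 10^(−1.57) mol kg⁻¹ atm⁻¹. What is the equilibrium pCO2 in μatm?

pCO2 = 1130 μatm

KH = 10^(−1.57) = 2.692×10^-2 mol kg⁻¹ atm⁻¹
pCO2 = [CO2*]/KH = 30.5×10^-6 / 2.692×10^-2 = 1.13×10^-3 atm = 1130 μatm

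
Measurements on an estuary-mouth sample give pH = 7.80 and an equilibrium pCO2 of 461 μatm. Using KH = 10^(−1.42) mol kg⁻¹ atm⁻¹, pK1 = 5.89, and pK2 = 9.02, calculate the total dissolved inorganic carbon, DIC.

DIC = 1.53 mmol/kg

[CO2*] = KH · pCO2 = 10^(−1.42) × 461×10^-6 = 1.753×10^-5 mol/kg
α₀ = 1/(1 + K1/[H⁺] + K1K2/[H⁺]²) = 1/(1 + 10^+1.91 + 10^+0.69) = 0.01147
DIC = [CO2*]/α₀ = 1.753×10^-5 / 0.01147 = 1.53 mmol/kg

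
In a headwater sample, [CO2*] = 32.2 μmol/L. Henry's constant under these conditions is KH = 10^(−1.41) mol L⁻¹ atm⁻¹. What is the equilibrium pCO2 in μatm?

pCO2 = 828 μatm

KH = 10^(−1.41) = 3.890×10^-2 mol L⁻¹ atm⁻¹
pCO2 = [CO2*]/KH = 32.2×10^-6 / 3.890×10^-2 = 8.28×10^-4 atm = 828 μatm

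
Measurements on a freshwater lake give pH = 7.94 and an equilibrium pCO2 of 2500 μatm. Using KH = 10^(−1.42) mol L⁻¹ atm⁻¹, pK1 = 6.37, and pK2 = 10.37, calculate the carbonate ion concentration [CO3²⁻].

[CO3²⁻] = 13.1 μmol/L

[CO2*] = KH · pCO2 = 10^(−1.42) × 2500×10^-6 = 9.505×10^-5 mol/L
α₀ = 1/(1 + K1/[H⁺] + K1K2/[H⁺]²) = 1/(1 + 10^+1.57 + 10^-0.86) = 0.02612
DIC = [CO2*]/α₀ = 9.505×10^-5 / 0.02612 = 3.640 mmol/L
[CO3²⁻] = α₂·DIC; α₂ = 0.003605, so [CO3²⁻] = 0.003605 × 3.640 = 0.0131 mmol/L = 13.1 μmol/L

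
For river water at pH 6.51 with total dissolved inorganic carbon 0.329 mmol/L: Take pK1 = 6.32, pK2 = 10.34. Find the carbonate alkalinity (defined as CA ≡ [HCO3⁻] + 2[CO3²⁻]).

CA = [HCO3⁻] + 2[CO3²⁻] = (α₁ + 2α₂)·DIC
At pH 6.51: [H⁺]/K1 = 10^-0.19 = 0.64565, K2/[H⁺] = 10^-3.83 = 0.00014791
α₁ = 1/(1 + 0.64565 + 0.00014791) = 1/1.6458 = 0.6076; α₂ = α₁·K2/[H⁺] = 8.987×10^-5
α₁ + 2α₂ = 0.6078
CA = 0.6078 × 0.329 = 0.200 mmol/L

CA = 0.200 mmol/L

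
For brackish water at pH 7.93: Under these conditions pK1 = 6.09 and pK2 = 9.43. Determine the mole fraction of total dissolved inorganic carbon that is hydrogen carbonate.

α₁ = 1 / (1 + [H⁺]/K1 + K2/[H⁺]) = 1 / (1 + 10^-1.84 + 10^-1.50)
   = 1 / (1 + 0.014454 + 0.031623) = 1/1.0461 = 0.9560

α₁ = 0.956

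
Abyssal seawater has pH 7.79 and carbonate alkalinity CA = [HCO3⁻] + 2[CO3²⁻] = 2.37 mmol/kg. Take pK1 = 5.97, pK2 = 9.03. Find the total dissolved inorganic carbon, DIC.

CA = [HCO3⁻] + 2[CO3²⁻] = (α₁ + 2α₂)·DIC
At pH 7.79: [H⁺]/K1 = 10^-1.82 = 0.015136, K2/[H⁺] = 10^-1.24 = 0.057544
α₁ = 1/(1 + 0.015136 + 0.057544) = 1/1.0727 = 0.9322; α₂ = α₁·K2/[H⁺] = 0.05365
α₁ + 2α₂ = 1.0395
DIC = CA / (α₁ + 2α₂) = 2.37 / 1.0395 = 2.28 mmol/kg

DIC = 2.28 mmol/kg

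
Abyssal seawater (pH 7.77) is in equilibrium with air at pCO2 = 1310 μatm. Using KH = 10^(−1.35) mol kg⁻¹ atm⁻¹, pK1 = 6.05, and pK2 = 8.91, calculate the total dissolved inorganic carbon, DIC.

DIC = 3.35 mmol/kg

[CO2*] = KH · pCO2 = 10^(−1.35) × 1310×10^-6 = 5.852×10^-5 mol/kg
α₀ = 1/(1 + K1/[H⁺] + K1K2/[H⁺]²) = 1/(1 + 10^+1.72 + 10^+0.58) = 0.01746
DIC = [CO2*]/α₀ = 5.852×10^-5 / 0.01746 = 3.35 mmol/kg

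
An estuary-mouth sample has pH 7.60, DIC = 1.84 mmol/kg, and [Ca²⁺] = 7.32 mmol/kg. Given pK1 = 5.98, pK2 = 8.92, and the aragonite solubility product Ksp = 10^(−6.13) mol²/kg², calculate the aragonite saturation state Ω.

Ω = 0.811

α₂ = 1 / (1 + [H⁺]/K2 + [H⁺]²/(K1K2)) = 1 / (1 + 10^+1.32 + 10^-0.30)
   = 1 / (1 + 20.893 + 0.50119) = 1/22.394 = 0.04465
[CO3²⁻] = α₂ × DIC = 0.04465 × 1.84 = 0.08216 mmol/kg
Ksp = 10^(−6.13) = 7.413×10^-7
Ω = [Ca²⁺][CO3²⁻]/Ksp = (7.32×10^-3)(8.216×10^-5) / 7.413×10^-7 = 0.811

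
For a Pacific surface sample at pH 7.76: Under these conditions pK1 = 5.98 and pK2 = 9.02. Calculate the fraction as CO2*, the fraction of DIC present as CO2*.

α₀ = 0.0155

α₀ = 1 / (1 + K1/[H⁺] + K1K2/[H⁺]²) = 1 / (1 + 10^+1.78 + 10^+0.52)
   = 1 / (1 + 60.256 + 3.3113) = 1/64.567 = 0.01549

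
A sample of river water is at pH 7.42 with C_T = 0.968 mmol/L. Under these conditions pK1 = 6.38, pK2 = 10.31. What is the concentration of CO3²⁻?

[CO3²⁻] = 1.14 μmol/L

α₂ = 1 / (1 + [H⁺]/K2 + [H⁺]²/(K1K2)) = 1 / (1 + 10^+2.89 + 10^+1.85)
   = 1 / (1 + 776.25 + 70.795) = 1/848.04 = 0.001179
[CO3²⁻] = α₂ × DIC = 0.001179 × 0.968 = 0.00114 mmol/L = 1.14 μmol/L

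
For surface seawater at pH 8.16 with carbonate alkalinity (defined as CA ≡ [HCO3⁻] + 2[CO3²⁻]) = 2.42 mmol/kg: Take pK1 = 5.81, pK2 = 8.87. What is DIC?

CA = [HCO3⁻] + 2[CO3²⁻] = (α₁ + 2α₂)·DIC
At pH 8.16: [H⁺]/K1 = 10^-2.35 = 0.0044668, K2/[H⁺] = 10^-0.71 = 0.19498
α₁ = 1/(1 + 0.0044668 + 0.19498) = 1/1.1995 = 0.8337; α₂ = α₁·K2/[H⁺] = 0.1626
α₁ + 2α₂ = 1.1588
DIC = CA / (α₁ + 2α₂) = 2.42 / 1.1588 = 2.09 mmol/kg

DIC = 2.09 mmol/kg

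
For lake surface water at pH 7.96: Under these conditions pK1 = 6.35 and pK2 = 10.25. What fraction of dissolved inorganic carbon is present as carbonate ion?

α₂ = 1 / (1 + [H⁺]/K2 + [H⁺]²/(K1K2)) = 1 / (1 + 10^+2.29 + 10^+0.68)
   = 1 / (1 + 194.98 + 4.7863) = 1/200.77 = 0.004981

α₂ = 0.00498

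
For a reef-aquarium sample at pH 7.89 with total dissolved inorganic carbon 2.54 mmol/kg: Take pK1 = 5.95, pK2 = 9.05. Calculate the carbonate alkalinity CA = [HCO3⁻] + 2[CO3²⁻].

CA = 2.68 mmol/kg

CA = [HCO3⁻] + 2[CO3²⁻] = (α₁ + 2α₂)·DIC
At pH 7.89: [H⁺]/K1 = 10^-1.94 = 0.011482, K2/[H⁺] = 10^-1.16 = 0.069183
α₁ = 1/(1 + 0.011482 + 0.069183) = 1/1.0807 = 0.9254; α₂ = α₁·K2/[H⁺] = 0.06402
α₁ + 2α₂ = 1.0534
CA = 1.0534 × 2.54 = 2.68 mmol/kg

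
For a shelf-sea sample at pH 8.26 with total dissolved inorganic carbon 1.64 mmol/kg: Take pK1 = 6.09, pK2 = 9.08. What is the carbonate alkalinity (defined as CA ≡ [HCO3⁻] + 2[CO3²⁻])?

CA = [HCO3⁻] + 2[CO3²⁻] = (α₁ + 2α₂)·DIC
At pH 8.26: [H⁺]/K1 = 10^-2.17 = 0.0067608, K2/[H⁺] = 10^-0.82 = 0.15136
α₁ = 1/(1 + 0.0067608 + 0.15136) = 1/1.1581 = 0.8635; α₂ = α₁·K2/[H⁺] = 0.1307
α₁ + 2α₂ = 1.1249
CA = 1.1249 × 1.64 = 1.84 mmol/kg

CA = 1.84 mmol/kg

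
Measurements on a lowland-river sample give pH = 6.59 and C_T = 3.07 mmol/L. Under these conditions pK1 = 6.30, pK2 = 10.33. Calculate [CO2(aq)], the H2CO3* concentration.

[CO2*] = 1.04 mmol/L

α₀ = 1 / (1 + K1/[H⁺] + K1K2/[H⁺]²) = 1 / (1 + 10^+0.29 + 10^-3.45)
   = 1 / (1 + 1.9498 + 0.00035481) = 1/2.9502 = 0.3390
[CO2*] = α₀ × DIC = 0.3390 × 3.07 = 1.04 mmol/L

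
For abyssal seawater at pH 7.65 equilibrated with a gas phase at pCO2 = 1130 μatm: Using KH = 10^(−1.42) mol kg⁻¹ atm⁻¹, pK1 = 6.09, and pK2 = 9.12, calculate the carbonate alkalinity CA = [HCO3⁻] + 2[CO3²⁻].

[CO2*] = KH · pCO2 = 10^(−1.42) × 1130×10^-6 = 4.296×10^-5 mol/kg
α₀ = 1/(1 + K1/[H⁺] + K1K2/[H⁺]²) = 1/(1 + 10^+1.56 + 10^+0.09) = 0.02595
DIC = [CO2*]/α₀ = 4.296×10^-5 / 0.02595 = 1.656 mmol/kg
CA = (α₁ + 2α₂)·DIC = (0.9421 + 2×0.03192) × 1.656 = 1.67 mmol/kg

CA = 1.67 mmol/kg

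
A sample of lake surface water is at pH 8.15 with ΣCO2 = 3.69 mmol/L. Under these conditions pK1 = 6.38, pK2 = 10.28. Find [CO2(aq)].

[CO2*] = 0.0612 mmol/L

α₀ = 1 / (1 + K1/[H⁺] + K1K2/[H⁺]²) = 1 / (1 + 10^+1.77 + 10^-0.36)
   = 1 / (1 + 58.884 + 0.43652) = 1/60.321 = 0.01658
[CO2*] = α₀ × DIC = 0.01658 × 3.69 = 0.0612 mmol/L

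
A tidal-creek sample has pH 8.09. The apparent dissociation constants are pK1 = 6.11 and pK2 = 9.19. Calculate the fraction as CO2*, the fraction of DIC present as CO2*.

α₀ = 1 / (1 + K1/[H⁺] + K1K2/[H⁺]²) = 1 / (1 + 10^+1.98 + 10^+0.88)
   = 1 / (1 + 95.499 + 7.5858) = 1/104.09 = 0.009608

α₀ = 0.00961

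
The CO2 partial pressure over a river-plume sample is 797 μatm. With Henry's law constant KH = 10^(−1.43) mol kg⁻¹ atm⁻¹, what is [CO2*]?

KH = 10^(−1.43) = 3.715×10^-2 mol kg⁻¹ atm⁻¹
[CO2*] = KH · pCO2 = 3.715×10^-2 × 797×10^-6 atm = 2.96×10^-5 mol/kg

[CO2*] = 29.6 μmol/kg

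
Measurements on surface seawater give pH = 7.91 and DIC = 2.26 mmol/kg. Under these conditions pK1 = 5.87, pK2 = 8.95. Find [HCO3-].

[HCO3⁻] = 2.05 mmol/kg

α₁ = 1 / (1 + [H⁺]/K1 + K2/[H⁺]) = 1 / (1 + 10^-2.04 + 10^-1.04)
   = 1 / (1 + 0.0091201 + 0.091201) = 1/1.1003 = 0.9088
[HCO3⁻] = α₁ × DIC = 0.9088 × 2.26 = 2.05 mmol/kg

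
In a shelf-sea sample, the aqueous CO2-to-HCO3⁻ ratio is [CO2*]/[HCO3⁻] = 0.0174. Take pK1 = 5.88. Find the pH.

From K1 = [H⁺][HCO3⁻]/[CO2*]:  pH = pK1 − log₁₀([CO2*]/[HCO3⁻])
log₁₀(0.0174) = -1.759
pH = 5.88 − (-1.759) = 7.64

pH = 7.64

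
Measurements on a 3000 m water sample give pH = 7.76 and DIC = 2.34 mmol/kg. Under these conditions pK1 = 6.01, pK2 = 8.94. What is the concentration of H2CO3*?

[CO2*] = 0.0384 mmol/kg

α₀ = 1 / (1 + K1/[H⁺] + K1K2/[H⁺]²) = 1 / (1 + 10^+1.75 + 10^+0.57)
   = 1 / (1 + 56.234 + 3.7154) = 1/60.949 = 0.01641
[CO2*] = α₀ × DIC = 0.01641 × 2.34 = 0.0384 mmol/kg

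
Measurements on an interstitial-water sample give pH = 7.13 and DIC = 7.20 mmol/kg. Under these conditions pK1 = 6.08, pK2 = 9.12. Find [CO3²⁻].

α₂ = 1 / (1 + [H⁺]/K2 + [H⁺]²/(K1K2)) = 1 / (1 + 10^+1.99 + 10^+0.94)
   = 1 / (1 + 97.724 + 8.7096) = 1/107.43 = 0.009308
[CO3²⁻] = α₂ × DIC = 0.009308 × 7.20 = 0.0670 mmol/kg

[CO3²⁻] = 0.0670 mmol/kg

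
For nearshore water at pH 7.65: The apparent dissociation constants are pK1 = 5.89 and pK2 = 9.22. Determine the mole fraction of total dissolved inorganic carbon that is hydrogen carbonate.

α₁ = 0.958

α₁ = 1 / (1 + [H⁺]/K1 + K2/[H⁺]) = 1 / (1 + 10^-1.76 + 10^-1.57)
   = 1 / (1 + 0.017378 + 0.026915) = 1/1.0443 = 0.9576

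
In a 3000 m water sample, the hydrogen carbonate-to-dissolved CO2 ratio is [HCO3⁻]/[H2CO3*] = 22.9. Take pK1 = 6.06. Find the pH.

From K1 = [H⁺][HCO3⁻]/[H2CO3*]:  pH = pK1 + log₁₀([HCO3⁻]/[H2CO3*])
log₁₀(22.9) = +1.360
pH = 6.06 + (+1.360) = 7.42

pH = 7.42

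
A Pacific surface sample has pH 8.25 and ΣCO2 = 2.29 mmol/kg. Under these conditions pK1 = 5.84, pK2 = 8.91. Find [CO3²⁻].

α₂ = 1 / (1 + [H⁺]/K2 + [H⁺]²/(K1K2)) = 1 / (1 + 10^+0.66 + 10^-1.75)
   = 1 / (1 + 4.5709 + 0.017783) = 1/5.5887 = 0.1789
[CO3²⁻] = α₂ × DIC = 0.1789 × 2.29 = 0.410 mmol/kg

[CO3²⁻] = 0.410 mmol/kg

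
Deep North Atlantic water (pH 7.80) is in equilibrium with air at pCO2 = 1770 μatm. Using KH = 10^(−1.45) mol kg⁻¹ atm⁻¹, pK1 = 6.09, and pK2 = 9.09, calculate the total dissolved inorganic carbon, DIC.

DIC = 3.45 mmol/kg

[CO2*] = KH · pCO2 = 10^(−1.45) × 1770×10^-6 = 6.280×10^-5 mol/kg
α₀ = 1/(1 + K1/[H⁺] + K1K2/[H⁺]²) = 1/(1 + 10^+1.71 + 10^+0.42) = 0.01821
DIC = [CO2*]/α₀ = 6.280×10^-5 / 0.01821 = 3.45 mmol/kg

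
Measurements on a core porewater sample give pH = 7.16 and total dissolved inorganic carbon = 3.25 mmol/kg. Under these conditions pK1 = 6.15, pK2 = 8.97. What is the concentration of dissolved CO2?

α₀ = 1 / (1 + K1/[H⁺] + K1K2/[H⁺]²) = 1 / (1 + 10^+1.01 + 10^-0.80)
   = 1 / (1 + 10.233 + 0.15849) = 1/11.391 = 0.08779
[CO2*] = α₀ × DIC = 0.08779 × 3.25 = 0.285 mmol/kg

[CO2*] = 0.285 mmol/kg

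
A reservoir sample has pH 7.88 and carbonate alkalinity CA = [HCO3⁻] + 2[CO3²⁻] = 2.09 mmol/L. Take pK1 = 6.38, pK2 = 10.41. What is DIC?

DIC = 2.15 mmol/L

CA = [HCO3⁻] + 2[CO3²⁻] = (α₁ + 2α₂)·DIC
At pH 7.88: [H⁺]/K1 = 10^-1.50 = 0.031623, K2/[H⁺] = 10^-2.53 = 0.0029512
α₁ = 1/(1 + 0.031623 + 0.0029512) = 1/1.0346 = 0.9666; α₂ = α₁·K2/[H⁺] = 0.002853
α₁ + 2α₂ = 0.9723
DIC = CA / (α₁ + 2α₂) = 2.09 / 0.9723 = 2.15 mmol/L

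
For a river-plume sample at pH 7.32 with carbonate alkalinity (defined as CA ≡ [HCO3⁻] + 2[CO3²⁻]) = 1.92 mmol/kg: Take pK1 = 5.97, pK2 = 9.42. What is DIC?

CA = [HCO3⁻] + 2[CO3²⁻] = (α₁ + 2α₂)·DIC
At pH 7.32: [H⁺]/K1 = 10^-1.35 = 0.044668, K2/[H⁺] = 10^-2.10 = 0.0079433
α₁ = 1/(1 + 0.044668 + 0.0079433) = 1/1.0526 = 0.9500; α₂ = α₁·K2/[H⁺] = 0.007546
α₁ + 2α₂ = 0.9651
DIC = CA / (α₁ + 2α₂) = 1.92 / 0.9651 = 1.99 mmol/kg

DIC = 1.99 mmol/kg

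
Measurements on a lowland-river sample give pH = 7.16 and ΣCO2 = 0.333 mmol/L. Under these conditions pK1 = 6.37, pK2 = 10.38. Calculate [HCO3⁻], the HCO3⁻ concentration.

[HCO3⁻] = 0.286 mmol/L

α₁ = 1 / (1 + [H⁺]/K1 + K2/[H⁺]) = 1 / (1 + 10^-0.79 + 10^-3.22)
   = 1 / (1 + 0.16218 + 0.00060256) = 1/1.1628 = 0.8600
[HCO3⁻] = α₁ × DIC = 0.8600 × 0.333 = 0.286 mmol/L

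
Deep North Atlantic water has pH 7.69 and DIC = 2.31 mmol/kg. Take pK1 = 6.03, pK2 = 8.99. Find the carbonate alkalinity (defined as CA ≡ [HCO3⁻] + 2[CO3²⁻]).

CA = [HCO3⁻] + 2[CO3²⁻] = (α₁ + 2α₂)·DIC
At pH 7.69: [H⁺]/K1 = 10^-1.66 = 0.021878, K2/[H⁺] = 10^-1.30 = 0.050119
α₁ = 1/(1 + 0.021878 + 0.050119) = 1/1.0720 = 0.9328; α₂ = α₁·K2/[H⁺] = 0.04675
α₁ + 2α₂ = 1.0263
CA = 1.0263 × 2.31 = 2.37 mmol/kg

CA = 2.37 mmol/kg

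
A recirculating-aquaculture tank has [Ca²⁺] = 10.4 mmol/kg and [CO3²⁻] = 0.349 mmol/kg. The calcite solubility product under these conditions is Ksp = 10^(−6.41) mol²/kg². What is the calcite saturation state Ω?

Ω = 9.33

Ksp = 10^(−6.41) = 3.890×10^-7
Ω = [Ca²⁺][CO3²⁻]/Ksp = (10.4×10^-3)(0.349×10^-3) / 3.890×10^-7 = 9.33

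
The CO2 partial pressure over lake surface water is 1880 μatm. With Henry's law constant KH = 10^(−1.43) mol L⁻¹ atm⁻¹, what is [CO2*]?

KH = 10^(−1.43) = 3.715×10^-2 mol L⁻¹ atm⁻¹
[CO2*] = KH · pCO2 = 3.715×10^-2 × 1880×10^-6 atm = 6.98×10^-5 mol/L

[CO2*] = 69.8 μmol/L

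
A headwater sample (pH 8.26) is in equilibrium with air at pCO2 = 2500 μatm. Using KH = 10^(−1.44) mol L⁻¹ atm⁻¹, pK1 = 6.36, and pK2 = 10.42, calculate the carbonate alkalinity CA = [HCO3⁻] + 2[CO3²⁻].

CA = 7.31 mmol/L

[CO2*] = KH · pCO2 = 10^(−1.44) × 2500×10^-6 = 9.077×10^-5 mol/L
α₀ = 1/(1 + K1/[H⁺] + K1K2/[H⁺]²) = 1/(1 + 10^+1.90 + 10^-0.26) = 0.01235
DIC = [CO2*]/α₀ = 9.077×10^-5 / 0.01235 = 7.351 mmol/L
CA = (α₁ + 2α₂)·DIC = (0.9809 + 2×0.006786) × 7.351 = 7.31 mmol/L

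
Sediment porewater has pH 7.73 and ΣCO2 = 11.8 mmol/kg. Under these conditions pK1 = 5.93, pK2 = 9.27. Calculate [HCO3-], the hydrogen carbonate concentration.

α₁ = 1 / (1 + [H⁺]/K1 + K2/[H⁺]) = 1 / (1 + 10^-1.80 + 10^-1.54)
   = 1 / (1 + 0.015849 + 0.028840) = 1/1.0447 = 0.9572
[HCO3⁻] = α₁ × DIC = 0.9572 × 11.8 = 11.3 mmol/kg

[HCO3⁻] = 11.3 mmol/kg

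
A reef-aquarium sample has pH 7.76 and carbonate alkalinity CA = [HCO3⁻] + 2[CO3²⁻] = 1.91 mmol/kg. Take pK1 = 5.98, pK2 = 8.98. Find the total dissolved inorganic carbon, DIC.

DIC = 1.84 mmol/kg

CA = [HCO3⁻] + 2[CO3²⁻] = (α₁ + 2α₂)·DIC
At pH 7.76: [H⁺]/K1 = 10^-1.78 = 0.016596, K2/[H⁺] = 10^-1.22 = 0.060256
α₁ = 1/(1 + 0.016596 + 0.060256) = 1/1.0769 = 0.9286; α₂ = α₁·K2/[H⁺] = 0.05596
α₁ + 2α₂ = 1.0405
DIC = CA / (α₁ + 2α₂) = 1.91 / 1.0405 = 1.84 mmol/kg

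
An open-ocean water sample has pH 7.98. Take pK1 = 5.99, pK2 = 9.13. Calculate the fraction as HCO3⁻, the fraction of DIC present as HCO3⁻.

α₁ = 0.925

α₁ = 1 / (1 + [H⁺]/K1 + K2/[H⁺]) = 1 / (1 + 10^-1.99 + 10^-1.15)
   = 1 / (1 + 0.010233 + 0.070795) = 1/1.0810 = 0.9250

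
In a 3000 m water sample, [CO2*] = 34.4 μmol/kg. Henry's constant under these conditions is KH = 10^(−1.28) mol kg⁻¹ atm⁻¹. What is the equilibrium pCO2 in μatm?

KH = 10^(−1.28) = 5.248×10^-2 mol kg⁻¹ atm⁻¹
pCO2 = [CO2*]/KH = 34.4×10^-6 / 5.248×10^-2 = 6.55×10^-4 atm = 655 μatm

pCO2 = 655 μatm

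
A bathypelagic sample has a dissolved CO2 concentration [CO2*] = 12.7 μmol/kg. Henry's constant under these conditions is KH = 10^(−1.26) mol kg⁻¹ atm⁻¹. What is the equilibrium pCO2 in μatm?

pCO2 = 231 μatm

KH = 10^(−1.26) = 5.495×10^-2 mol kg⁻¹ atm⁻¹
pCO2 = [CO2*]/KH = 12.7×10^-6 / 5.495×10^-2 = 2.31×10^-4 atm = 231 μatm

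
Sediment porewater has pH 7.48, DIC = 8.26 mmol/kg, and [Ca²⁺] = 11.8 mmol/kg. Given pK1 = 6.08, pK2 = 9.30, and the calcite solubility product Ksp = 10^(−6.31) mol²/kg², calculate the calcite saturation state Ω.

Ω = 2.86

α₂ = 1 / (1 + [H⁺]/K2 + [H⁺]²/(K1K2)) = 1 / (1 + 10^+1.82 + 10^+0.42)
   = 1 / (1 + 66.069 + 2.6303) = 1/69.700 = 0.01435
[CO3²⁻] = α₂ × DIC = 0.01435 × 8.26 = 0.1185 mmol/kg
Ksp = 10^(−6.31) = 4.898×10^-7
Ω = [Ca²⁺][CO3²⁻]/Ksp = (11.8×10^-3)(1.185×10^-4) / 4.898×10^-7 = 2.86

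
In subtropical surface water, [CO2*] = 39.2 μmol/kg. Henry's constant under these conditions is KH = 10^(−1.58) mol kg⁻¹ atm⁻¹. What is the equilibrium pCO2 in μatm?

pCO2 = 1490 μatm

KH = 10^(−1.58) = 2.630×10^-2 mol kg⁻¹ atm⁻¹
pCO2 = [CO2*]/KH = 39.2×10^-6 / 2.630×10^-2 = 1.49×10^-3 atm = 1490 μatm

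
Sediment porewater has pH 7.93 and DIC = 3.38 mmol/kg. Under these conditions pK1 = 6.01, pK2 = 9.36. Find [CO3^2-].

α₂ = 1 / (1 + [H⁺]/K2 + [H⁺]²/(K1K2)) = 1 / (1 + 10^+1.43 + 10^-0.49)
   = 1 / (1 + 26.915 + 0.32359) = 1/28.239 = 0.03541
[CO3²⁻] = α₂ × DIC = 0.03541 × 3.38 = 0.120 mmol/kg

[CO3²⁻] = 0.120 mmol/kg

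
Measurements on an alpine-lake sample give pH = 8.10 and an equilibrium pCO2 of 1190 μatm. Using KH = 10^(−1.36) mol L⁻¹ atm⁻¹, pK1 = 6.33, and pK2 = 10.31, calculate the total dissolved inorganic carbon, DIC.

[CO2*] = KH · pCO2 = 10^(−1.36) × 1190×10^-6 = 5.195×10^-5 mol/L
α₀ = 1/(1 + K1/[H⁺] + K1K2/[H⁺]²) = 1/(1 + 10^+1.77 + 10^-0.44) = 0.01660
DIC = [CO2*]/α₀ = 5.195×10^-5 / 0.01660 = 3.13 mmol/L

DIC = 3.13 mmol/L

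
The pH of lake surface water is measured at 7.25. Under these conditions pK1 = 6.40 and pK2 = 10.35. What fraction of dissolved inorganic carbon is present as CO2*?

α₀ = 1 / (1 + K1/[H⁺] + K1K2/[H⁺]²) = 1 / (1 + 10^+0.85 + 10^-2.25)
   = 1 / (1 + 7.0795 + 0.0056234) = 1/8.0851 = 0.1237

α₀ = 0.124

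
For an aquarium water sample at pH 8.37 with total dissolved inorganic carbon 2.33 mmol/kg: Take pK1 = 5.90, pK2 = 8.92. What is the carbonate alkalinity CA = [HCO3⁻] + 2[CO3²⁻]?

CA = 2.83 mmol/kg

CA = [HCO3⁻] + 2[CO3²⁻] = (α₁ + 2α₂)·DIC
At pH 8.37: [H⁺]/K1 = 10^-2.47 = 0.0033884, K2/[H⁺] = 10^-0.55 = 0.28184
α₁ = 1/(1 + 0.0033884 + 0.28184) = 1/1.2852 = 0.7781; α₂ = α₁·K2/[H⁺] = 0.2193
α₁ + 2α₂ = 1.2167
CA = 1.2167 × 2.33 = 2.83 mmol/kg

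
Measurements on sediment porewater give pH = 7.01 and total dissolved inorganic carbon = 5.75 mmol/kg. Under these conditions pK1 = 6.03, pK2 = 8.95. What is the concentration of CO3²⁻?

[CO3²⁻] = 0.0591 mmol/kg

α₂ = 1 / (1 + [H⁺]/K2 + [H⁺]²/(K1K2)) = 1 / (1 + 10^+1.94 + 10^+0.96)
   = 1 / (1 + 87.096 + 9.1201) = 1/97.216 = 0.01029
[CO3²⁻] = α₂ × DIC = 0.01029 × 5.75 = 0.0591 mmol/kg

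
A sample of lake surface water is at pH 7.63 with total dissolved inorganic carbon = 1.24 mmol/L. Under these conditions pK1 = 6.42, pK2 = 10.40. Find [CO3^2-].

[CO3²⁻] = 1.98 μmol/L

α₂ = 1 / (1 + [H⁺]/K2 + [H⁺]²/(K1K2)) = 1 / (1 + 10^+2.77 + 10^+1.56)
   = 1 / (1 + 588.84 + 36.308) = 1/626.15 = 0.001597
[CO3²⁻] = α₂ × DIC = 0.001597 × 1.24 = 0.00198 mmol/L = 1.98 μmol/L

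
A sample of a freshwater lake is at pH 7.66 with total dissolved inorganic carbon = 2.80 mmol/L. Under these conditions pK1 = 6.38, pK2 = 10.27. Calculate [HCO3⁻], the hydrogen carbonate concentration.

[HCO3⁻] = 2.65 mmol/L

α₁ = 1 / (1 + [H⁺]/K1 + K2/[H⁺]) = 1 / (1 + 10^-1.28 + 10^-2.61)
   = 1 / (1 + 0.052481 + 0.0024547) = 1/1.0549 = 0.9479
[HCO3⁻] = α₁ × DIC = 0.9479 × 2.80 = 2.65 mmol/L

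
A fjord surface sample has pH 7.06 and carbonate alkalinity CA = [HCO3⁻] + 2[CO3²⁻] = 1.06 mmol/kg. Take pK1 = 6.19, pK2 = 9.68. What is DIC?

CA = [HCO3⁻] + 2[CO3²⁻] = (α₁ + 2α₂)·DIC
At pH 7.06: [H⁺]/K1 = 10^-0.87 = 0.13490, K2/[H⁺] = 10^-2.62 = 0.0023988
α₁ = 1/(1 + 0.13490 + 0.0023988) = 1/1.1373 = 0.8793; α₂ = α₁·K2/[H⁺] = 0.002109
α₁ + 2α₂ = 0.8835
DIC = CA / (α₁ + 2α₂) = 1.06 / 0.8835 = 1.20 mmol/kg

DIC = 1.20 mmol/kg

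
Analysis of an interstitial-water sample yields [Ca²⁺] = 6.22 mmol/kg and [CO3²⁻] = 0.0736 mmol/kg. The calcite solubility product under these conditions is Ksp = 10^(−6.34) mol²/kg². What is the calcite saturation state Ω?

Ksp = 10^(−6.34) = 4.571×10^-7
Ω = [Ca²⁺][CO3²⁻]/Ksp = (6.22×10^-3)(0.0736×10^-3) / 4.571×10^-7 = 1.00

Ω = 1.00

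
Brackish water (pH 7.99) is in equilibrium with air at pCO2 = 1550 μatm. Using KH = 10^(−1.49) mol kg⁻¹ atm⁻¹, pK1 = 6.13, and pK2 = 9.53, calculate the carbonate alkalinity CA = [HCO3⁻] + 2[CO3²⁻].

[CO2*] = KH · pCO2 = 10^(−1.49) × 1550×10^-6 = 5.016×10^-5 mol/kg
α₀ = 1/(1 + K1/[H⁺] + K1K2/[H⁺]²) = 1/(1 + 10^+1.86 + 10^+0.32) = 0.01324
DIC = [CO2*]/α₀ = 5.016×10^-5 / 0.01324 = 3.789 mmol/kg
CA = (α₁ + 2α₂)·DIC = (0.9591 + 2×0.02766) × 3.789 = 3.84 mmol/kg

CA = 3.84 mmol/kg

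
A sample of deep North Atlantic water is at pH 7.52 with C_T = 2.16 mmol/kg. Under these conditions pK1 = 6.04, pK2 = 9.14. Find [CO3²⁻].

[CO3²⁻] = 0.0490 mmol/kg

α₂ = 1 / (1 + [H⁺]/K2 + [H⁺]²/(K1K2)) = 1 / (1 + 10^+1.62 + 10^+0.14)
   = 1 / (1 + 41.687 + 1.3804) = 1/44.067 = 0.02269
[CO3²⁻] = α₂ × DIC = 0.02269 × 2.16 = 0.0490 mmol/kg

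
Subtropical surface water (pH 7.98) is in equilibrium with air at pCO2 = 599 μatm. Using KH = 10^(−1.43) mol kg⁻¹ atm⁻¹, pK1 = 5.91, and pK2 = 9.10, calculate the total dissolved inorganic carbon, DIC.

DIC = 2.84 mmol/kg

[CO2*] = KH · pCO2 = 10^(−1.43) × 599×10^-6 = 2.225×10^-5 mol/kg
α₀ = 1/(1 + K1/[H⁺] + K1K2/[H⁺]²) = 1/(1 + 10^+2.07 + 10^+0.95) = 0.007849
DIC = [CO2*]/α₀ = 2.225×10^-5 / 0.007849 = 2.84 mmol/kg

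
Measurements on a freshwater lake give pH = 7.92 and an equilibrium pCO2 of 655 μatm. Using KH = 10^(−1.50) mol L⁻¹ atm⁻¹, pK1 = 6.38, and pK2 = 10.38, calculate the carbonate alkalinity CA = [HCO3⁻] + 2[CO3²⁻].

[CO2*] = KH · pCO2 = 10^(−1.50) × 655×10^-6 = 2.071×10^-5 mol/L
α₀ = 1/(1 + K1/[H⁺] + K1K2/[H⁺]²) = 1/(1 + 10^+1.54 + 10^-0.92) = 0.02794
DIC = [CO2*]/α₀ = 2.071×10^-5 / 0.02794 = 0.7414 mmol/L
CA = (α₁ + 2α₂)·DIC = (0.9687 + 2×0.003359) × 0.7414 = 0.723 mmol/L

CA = 0.723 mmol/L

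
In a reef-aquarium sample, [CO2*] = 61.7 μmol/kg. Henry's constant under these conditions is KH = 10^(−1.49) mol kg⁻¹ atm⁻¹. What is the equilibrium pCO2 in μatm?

KH = 10^(−1.49) = 3.236×10^-2 mol kg⁻¹ atm⁻¹
pCO2 = [CO2*]/KH = 61.7×10^-6 / 3.236×10^-2 = 1.91×10^-3 atm = 1910 μatm

pCO2 = 1910 μatm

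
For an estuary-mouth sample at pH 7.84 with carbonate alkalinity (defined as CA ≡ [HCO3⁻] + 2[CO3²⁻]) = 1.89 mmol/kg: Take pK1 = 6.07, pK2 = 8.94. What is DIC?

DIC = 1.79 mmol/kg

CA = [HCO3⁻] + 2[CO3²⁻] = (α₁ + 2α₂)·DIC
At pH 7.84: [H⁺]/K1 = 10^-1.77 = 0.016982, K2/[H⁺] = 10^-1.10 = 0.079433
α₁ = 1/(1 + 0.016982 + 0.079433) = 1/1.0964 = 0.9121; α₂ = α₁·K2/[H⁺] = 0.07245
α₁ + 2α₂ = 1.0570
DIC = CA / (α₁ + 2α₂) = 1.89 / 1.0570 = 1.79 mmol/kg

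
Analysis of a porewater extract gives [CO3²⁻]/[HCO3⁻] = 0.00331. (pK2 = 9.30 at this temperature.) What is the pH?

pH = 6.82

From K2 = [H⁺][CO3²⁻]/[HCO3⁻]:  pH = pK2 + log₁₀([CO3²⁻]/[HCO3⁻])
log₁₀(0.00331) = -2.480
pH = 9.30 + (-2.480) = 6.82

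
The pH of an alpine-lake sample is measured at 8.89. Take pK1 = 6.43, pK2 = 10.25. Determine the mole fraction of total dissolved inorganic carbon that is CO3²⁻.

α₂ = 1 / (1 + [H⁺]/K2 + [H⁺]²/(K1K2)) = 1 / (1 + 10^+1.36 + 10^-1.10)
   = 1 / (1 + 22.909 + 0.079433) = 1/23.988 = 0.04169

α₂ = 0.0417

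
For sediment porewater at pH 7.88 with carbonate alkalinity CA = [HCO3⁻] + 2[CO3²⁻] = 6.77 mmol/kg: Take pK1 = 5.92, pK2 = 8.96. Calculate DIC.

CA = [HCO3⁻] + 2[CO3²⁻] = (α₁ + 2α₂)·DIC
At pH 7.88: [H⁺]/K1 = 10^-1.96 = 0.010965, K2/[H⁺] = 10^-1.08 = 0.083176
α₁ = 1/(1 + 0.010965 + 0.083176) = 1/1.0941 = 0.9140; α₂ = α₁·K2/[H⁺] = 0.07602
α₁ + 2α₂ = 1.0660
DIC = CA / (α₁ + 2α₂) = 6.77 / 1.0660 = 6.35 mmol/kg

DIC = 6.35 mmol/kg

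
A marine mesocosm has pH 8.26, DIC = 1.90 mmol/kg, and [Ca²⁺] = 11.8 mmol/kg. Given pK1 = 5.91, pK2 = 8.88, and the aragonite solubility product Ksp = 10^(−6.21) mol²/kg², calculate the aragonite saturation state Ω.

α₂ = 1 / (1 + [H⁺]/K2 + [H⁺]²/(K1K2)) = 1 / (1 + 10^+0.62 + 10^-1.73)
   = 1 / (1 + 4.1687 + 0.018621) = 1/5.1873 = 0.1928
[CO3²⁻] = α₂ × DIC = 0.1928 × 1.90 = 0.3663 mmol/kg
Ksp = 10^(−6.21) = 6.166×10^-7
Ω = [Ca²⁺][CO3²⁻]/Ksp = (11.8×10^-3)(3.663×10^-4) / 6.166×10^-7 = 7.01

Ω = 7.01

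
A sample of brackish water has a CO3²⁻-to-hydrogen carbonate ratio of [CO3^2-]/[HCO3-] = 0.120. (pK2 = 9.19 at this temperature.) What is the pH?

pH = 8.27

From K2 = [H⁺][CO3^2-]/[HCO3-]:  pH = pK2 + log₁₀([CO3^2-]/[HCO3-])
log₁₀(0.120) = -0.921
pH = 9.19 + (-0.921) = 8.27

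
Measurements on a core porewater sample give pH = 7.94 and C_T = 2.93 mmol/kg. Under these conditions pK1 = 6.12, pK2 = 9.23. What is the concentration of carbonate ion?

α₂ = 1 / (1 + [H⁺]/K2 + [H⁺]²/(K1K2)) = 1 / (1 + 10^+1.29 + 10^-0.53)
   = 1 / (1 + 19.498 + 0.29512) = 1/20.794 = 0.04809
[CO3²⁻] = α₂ × DIC = 0.04809 × 2.93 = 0.141 mmol/kg

[CO3²⁻] = 0.141 mmol/kg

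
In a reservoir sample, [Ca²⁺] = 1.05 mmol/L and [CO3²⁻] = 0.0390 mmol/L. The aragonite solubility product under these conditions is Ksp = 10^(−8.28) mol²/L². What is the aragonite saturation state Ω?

Ω = 7.80

Ksp = 10^(−8.28) = 5.248×10^-9
Ω = [Ca²⁺][CO3²⁻]/Ksp = (1.05×10^-3)(0.0390×10^-3) / 5.248×10^-9 = 7.80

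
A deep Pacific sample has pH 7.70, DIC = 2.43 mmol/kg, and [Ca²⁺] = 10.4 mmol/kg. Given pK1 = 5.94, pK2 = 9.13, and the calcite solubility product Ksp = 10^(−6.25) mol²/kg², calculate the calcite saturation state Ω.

Ω = 1.58

α₂ = 1 / (1 + [H⁺]/K2 + [H⁺]²/(K1K2)) = 1 / (1 + 10^+1.43 + 10^-0.33)
   = 1 / (1 + 26.915 + 0.46774) = 1/28.383 = 0.03523
[CO3²⁻] = α₂ × DIC = 0.03523 × 2.43 = 0.08561 mmol/kg
Ksp = 10^(−6.25) = 5.623×10^-7
Ω = [Ca²⁺][CO3²⁻]/Ksp = (10.4×10^-3)(8.561×10^-5) / 5.623×10^-7 = 1.58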